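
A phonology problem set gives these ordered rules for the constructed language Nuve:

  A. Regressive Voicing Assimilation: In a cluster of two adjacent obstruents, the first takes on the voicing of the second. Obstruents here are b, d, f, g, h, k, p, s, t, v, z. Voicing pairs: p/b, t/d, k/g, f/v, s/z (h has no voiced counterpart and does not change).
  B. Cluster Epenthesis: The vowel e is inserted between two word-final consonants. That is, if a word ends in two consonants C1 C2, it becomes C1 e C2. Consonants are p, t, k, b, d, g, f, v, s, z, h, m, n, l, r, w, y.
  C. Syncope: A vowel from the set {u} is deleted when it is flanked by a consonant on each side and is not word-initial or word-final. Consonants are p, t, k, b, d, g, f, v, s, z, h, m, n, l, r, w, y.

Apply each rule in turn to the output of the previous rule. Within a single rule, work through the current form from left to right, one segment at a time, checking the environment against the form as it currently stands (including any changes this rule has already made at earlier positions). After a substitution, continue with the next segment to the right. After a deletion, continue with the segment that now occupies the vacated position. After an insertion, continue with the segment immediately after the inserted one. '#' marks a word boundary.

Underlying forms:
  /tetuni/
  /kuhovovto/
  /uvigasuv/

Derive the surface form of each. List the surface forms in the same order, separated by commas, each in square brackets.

[tetni], [khovofto], [uvigasv]

/tetuni/:
  A Regressive Voicing Assimilation: no change — [tetuni]
  B Cluster Epenthesis: no change — [tetuni]
  C Syncope: [tetuni] → [tetni]
/kuhovovto/:
  A Regressive Voicing Assimilation: [kuhovovto] → [kuhovofto]
  B Cluster Epenthesis: no change — [kuhovofto]
  C Syncope: [kuhovofto] → [khovofto]
/uvigasuv/:
  A Regressive Voicing Assimilation: no change — [uvigasuv]
  B Cluster Epenthesis: no change — [uvigasuv]
  C Syncope: [uvigasuv] → [uvigasv]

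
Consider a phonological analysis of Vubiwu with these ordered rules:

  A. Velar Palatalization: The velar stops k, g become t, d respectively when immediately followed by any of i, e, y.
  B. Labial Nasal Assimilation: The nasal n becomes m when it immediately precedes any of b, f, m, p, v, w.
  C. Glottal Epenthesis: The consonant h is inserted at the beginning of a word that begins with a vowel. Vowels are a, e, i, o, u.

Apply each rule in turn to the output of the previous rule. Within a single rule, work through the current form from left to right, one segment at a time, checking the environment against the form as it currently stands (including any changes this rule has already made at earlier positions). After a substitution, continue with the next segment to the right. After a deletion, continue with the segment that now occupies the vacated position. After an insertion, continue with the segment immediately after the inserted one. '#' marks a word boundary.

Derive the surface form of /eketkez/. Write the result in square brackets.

A Velar Palatalization: [eketkez] → [etettez]
B Labial Nasal Assimilation: no change — [etettez]
C Glottal Epenthesis: [etettez] → [hetettez]

[hetettez]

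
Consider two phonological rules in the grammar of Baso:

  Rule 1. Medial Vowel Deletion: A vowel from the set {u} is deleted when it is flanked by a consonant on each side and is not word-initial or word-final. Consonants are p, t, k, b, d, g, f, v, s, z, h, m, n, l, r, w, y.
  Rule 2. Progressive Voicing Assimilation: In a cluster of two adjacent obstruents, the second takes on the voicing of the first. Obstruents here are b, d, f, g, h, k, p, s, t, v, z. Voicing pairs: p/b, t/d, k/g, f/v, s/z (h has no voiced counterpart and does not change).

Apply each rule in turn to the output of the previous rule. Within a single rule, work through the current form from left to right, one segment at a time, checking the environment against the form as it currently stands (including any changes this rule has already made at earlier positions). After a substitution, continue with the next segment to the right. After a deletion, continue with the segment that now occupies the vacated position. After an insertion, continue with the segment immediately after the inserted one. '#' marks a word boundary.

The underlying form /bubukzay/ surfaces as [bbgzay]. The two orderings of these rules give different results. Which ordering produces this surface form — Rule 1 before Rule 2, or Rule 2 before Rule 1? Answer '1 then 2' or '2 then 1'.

Order 1 then 2:
  1 Medial Vowel Deletion: [bubukzay] → [bbkzay]
  2 Progressive Voicing Assimilation: [bbkzay] → [bbgzay]
  result: [bbgzay]
Order 2 then 1:
  2 Progressive Voicing Assimilation: [bubukzay] → [bubuksay]
  1 Medial Vowel Deletion: [bubuksay] → [bbksay]
  result: [bbksay]

1 then 2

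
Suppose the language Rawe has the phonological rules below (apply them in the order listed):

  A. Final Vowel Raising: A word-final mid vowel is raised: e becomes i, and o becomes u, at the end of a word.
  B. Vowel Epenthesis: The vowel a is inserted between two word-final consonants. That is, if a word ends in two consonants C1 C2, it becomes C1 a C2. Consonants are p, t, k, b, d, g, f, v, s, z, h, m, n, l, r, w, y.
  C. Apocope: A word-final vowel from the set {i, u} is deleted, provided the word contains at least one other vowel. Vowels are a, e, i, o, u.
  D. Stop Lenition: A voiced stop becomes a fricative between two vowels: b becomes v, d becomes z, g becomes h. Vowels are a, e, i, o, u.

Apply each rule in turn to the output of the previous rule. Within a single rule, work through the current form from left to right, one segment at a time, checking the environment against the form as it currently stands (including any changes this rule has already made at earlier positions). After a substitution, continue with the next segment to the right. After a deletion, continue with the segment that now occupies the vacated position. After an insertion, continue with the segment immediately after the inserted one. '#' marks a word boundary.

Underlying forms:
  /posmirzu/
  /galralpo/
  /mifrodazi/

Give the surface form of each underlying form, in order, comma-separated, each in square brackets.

[posmirz], [galralp], [mifrozaz]

/posmirzu/:
  A Final Vowel Raising: no change — [posmirzu]
  B Vowel Epenthesis: no change — [posmirzu]
  C Apocope: [posmirzu] → [posmirz]
  D Stop Lenition: no change — [posmirz]
/galralpo/:
  A Final Vowel Raising: [galralpo] → [galralpu]
  B Vowel Epenthesis: no change — [galralpu]
  C Apocope: [galralpu] → [galralp]
  D Stop Lenition: no change — [galralp]
/mifrodazi/:
  A Final Vowel Raising: no change — [mifrodazi]
  B Vowel Epenthesis: no change — [mifrodazi]
  C Apocope: [mifrodazi] → [mifrodaz]
  D Stop Lenition: [mifrodaz] → [mifrozaz]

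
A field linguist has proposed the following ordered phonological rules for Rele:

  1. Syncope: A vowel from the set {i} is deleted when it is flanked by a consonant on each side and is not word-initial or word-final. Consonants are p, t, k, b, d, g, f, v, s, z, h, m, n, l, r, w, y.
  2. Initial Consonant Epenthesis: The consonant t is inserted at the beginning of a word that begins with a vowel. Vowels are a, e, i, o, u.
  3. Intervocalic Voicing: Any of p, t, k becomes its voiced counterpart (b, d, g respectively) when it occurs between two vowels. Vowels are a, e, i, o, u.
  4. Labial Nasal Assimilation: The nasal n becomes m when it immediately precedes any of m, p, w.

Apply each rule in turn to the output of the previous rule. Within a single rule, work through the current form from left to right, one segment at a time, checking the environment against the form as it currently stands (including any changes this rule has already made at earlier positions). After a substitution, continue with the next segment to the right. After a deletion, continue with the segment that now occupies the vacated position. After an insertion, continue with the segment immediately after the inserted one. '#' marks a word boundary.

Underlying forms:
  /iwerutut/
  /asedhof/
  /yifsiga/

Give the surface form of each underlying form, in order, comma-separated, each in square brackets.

/iwerutut/:
  1 Syncope: no change — [iwerutut]
  2 Initial Consonant Epenthesis: [iwerutut] → [tiwerutut]
  3 Intervocalic Voicing: [tiwerutut] → [tiwerudut]
  4 Labial Nasal Assimilation: no change — [tiwerudut]
/asedhof/:
  1 Syncope: no change — [asedhof]
  2 Initial Consonant Epenthesis: [asedhof] → [tasedhof]
  3 Intervocalic Voicing: no change — [tasedhof]
  4 Labial Nasal Assimilation: no change — [tasedhof]
/yifsiga/:
  1 Syncope: [yifsiga] → [yfsga]
  2 Initial Consonant Epenthesis: no change — [yfsga]
  3 Intervocalic Voicing: no change — [yfsga]
  4 Labial Nasal Assimilation: no change — [yfsga]

[tiwerudut], [tasedhof], [yfsga]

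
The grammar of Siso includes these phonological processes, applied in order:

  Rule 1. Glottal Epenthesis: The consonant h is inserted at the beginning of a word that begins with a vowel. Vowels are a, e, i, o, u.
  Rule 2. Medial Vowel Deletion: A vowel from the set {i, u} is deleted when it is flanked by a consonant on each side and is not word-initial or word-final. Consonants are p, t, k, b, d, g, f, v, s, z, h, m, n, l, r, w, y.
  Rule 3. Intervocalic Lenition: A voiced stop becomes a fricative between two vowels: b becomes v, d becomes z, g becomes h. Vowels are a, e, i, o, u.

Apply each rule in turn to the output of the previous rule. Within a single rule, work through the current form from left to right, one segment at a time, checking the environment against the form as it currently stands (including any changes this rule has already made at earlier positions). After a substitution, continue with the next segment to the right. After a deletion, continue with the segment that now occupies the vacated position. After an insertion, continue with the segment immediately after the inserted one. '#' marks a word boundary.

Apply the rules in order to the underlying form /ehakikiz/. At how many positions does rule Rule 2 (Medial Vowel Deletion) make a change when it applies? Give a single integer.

Rule 1 Glottal Epenthesis: [ehakikiz] → [hehakikiz]
Rule 2 Medial Vowel Deletion: [hehakikiz] → [hehakkz]
Rule 3 Intervocalic Lenition: no change — [hehakkz]
Rule Rule 2 changed 2 position(s).

2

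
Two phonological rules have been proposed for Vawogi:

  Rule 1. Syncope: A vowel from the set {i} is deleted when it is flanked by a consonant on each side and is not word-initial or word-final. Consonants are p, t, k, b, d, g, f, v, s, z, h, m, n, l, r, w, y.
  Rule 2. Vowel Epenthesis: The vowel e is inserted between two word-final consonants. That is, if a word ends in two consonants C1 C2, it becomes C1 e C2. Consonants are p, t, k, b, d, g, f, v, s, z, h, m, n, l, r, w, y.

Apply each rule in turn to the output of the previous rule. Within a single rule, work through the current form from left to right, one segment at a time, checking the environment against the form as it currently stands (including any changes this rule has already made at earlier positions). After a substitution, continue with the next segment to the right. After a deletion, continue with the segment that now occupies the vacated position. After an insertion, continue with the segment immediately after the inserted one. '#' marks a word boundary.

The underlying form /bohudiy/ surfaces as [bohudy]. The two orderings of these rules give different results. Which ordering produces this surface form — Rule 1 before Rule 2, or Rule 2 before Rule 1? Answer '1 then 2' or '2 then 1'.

Order 1 then 2:
  1 Syncope: [bohudiy] → [bohudy]
  2 Vowel Epenthesis: [bohudy] → [bohudey]
  result: [bohudey]
Order 2 then 1:
  2 Vowel Epenthesis: no change — [bohudiy]
  1 Syncope: [bohudiy] → [bohudy]
  result: [bohudy]

2 then 1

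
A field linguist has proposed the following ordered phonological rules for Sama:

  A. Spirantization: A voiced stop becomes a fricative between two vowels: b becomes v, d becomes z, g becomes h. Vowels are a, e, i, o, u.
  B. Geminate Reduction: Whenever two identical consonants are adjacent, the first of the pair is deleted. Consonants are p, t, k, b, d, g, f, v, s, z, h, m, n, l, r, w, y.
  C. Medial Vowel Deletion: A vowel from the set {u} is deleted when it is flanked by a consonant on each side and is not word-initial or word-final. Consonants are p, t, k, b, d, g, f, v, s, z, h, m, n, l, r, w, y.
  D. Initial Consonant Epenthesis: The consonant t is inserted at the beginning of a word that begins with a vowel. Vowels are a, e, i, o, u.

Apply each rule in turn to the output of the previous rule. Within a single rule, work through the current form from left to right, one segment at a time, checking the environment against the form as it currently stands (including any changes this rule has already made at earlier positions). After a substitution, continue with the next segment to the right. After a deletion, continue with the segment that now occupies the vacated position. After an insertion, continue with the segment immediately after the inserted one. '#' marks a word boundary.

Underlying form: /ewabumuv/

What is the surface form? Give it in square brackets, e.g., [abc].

[tewavmv]

A Spirantization: [ewabumuv] → [ewavumuv]
B Geminate Reduction: no change — [ewavumuv]
C Medial Vowel Deletion: [ewavumuv] → [ewavmv]
D Initial Consonant Epenthesis: [ewavmv] → [tewavmv]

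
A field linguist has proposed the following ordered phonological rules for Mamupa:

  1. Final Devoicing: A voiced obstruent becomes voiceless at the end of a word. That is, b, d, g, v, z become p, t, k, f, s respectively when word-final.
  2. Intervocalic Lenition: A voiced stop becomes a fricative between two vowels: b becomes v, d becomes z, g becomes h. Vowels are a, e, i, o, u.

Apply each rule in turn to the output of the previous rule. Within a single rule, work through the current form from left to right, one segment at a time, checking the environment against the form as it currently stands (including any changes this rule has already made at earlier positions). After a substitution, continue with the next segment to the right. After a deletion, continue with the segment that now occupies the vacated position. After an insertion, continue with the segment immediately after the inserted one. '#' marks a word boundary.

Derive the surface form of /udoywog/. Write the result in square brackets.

1 Final Devoicing: [udoywog] → [udoywok]
2 Intervocalic Lenition: [udoywok] → [uzoywok]

[uzoywok]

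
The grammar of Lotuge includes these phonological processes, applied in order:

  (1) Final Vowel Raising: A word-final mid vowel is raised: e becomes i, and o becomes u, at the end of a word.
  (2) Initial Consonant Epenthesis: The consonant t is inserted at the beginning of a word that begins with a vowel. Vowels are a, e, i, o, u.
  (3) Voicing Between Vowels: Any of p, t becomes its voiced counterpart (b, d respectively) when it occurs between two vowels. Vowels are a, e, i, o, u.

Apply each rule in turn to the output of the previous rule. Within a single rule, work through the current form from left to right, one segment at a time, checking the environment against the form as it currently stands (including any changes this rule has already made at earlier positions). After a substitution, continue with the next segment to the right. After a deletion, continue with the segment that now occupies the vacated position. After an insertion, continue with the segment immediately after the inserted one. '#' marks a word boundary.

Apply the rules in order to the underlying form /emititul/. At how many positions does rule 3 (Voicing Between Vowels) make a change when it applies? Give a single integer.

(1) Final Vowel Raising: no change — [emititul]
(2) Initial Consonant Epenthesis: [emititul] → [temititul]
(3) Voicing Between Vowels: [temititul] → [temididul]
Rule 3 changed 2 position(s).

2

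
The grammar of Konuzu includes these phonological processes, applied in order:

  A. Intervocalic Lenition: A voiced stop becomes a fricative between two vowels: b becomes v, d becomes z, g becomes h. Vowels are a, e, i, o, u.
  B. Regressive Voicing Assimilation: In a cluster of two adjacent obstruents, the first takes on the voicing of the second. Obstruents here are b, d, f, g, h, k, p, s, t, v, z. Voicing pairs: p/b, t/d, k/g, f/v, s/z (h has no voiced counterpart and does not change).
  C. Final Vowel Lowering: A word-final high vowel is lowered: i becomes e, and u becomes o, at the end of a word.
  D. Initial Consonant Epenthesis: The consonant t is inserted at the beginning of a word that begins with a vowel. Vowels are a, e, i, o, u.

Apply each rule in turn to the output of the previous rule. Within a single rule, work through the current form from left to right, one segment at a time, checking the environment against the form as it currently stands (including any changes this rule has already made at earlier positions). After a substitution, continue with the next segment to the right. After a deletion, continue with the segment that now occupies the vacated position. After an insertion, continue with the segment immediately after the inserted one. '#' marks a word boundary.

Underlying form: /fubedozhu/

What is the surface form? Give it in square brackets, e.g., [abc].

[fuvezosho]

A Intervocalic Lenition: [fubedozhu] → [fuvezozhu]
B Regressive Voicing Assimilation: [fuvezozhu] → [fuvezoshu]
C Final Vowel Lowering: [fuvezoshu] → [fuvezosho]
D Initial Consonant Epenthesis: no change — [fuvezosho]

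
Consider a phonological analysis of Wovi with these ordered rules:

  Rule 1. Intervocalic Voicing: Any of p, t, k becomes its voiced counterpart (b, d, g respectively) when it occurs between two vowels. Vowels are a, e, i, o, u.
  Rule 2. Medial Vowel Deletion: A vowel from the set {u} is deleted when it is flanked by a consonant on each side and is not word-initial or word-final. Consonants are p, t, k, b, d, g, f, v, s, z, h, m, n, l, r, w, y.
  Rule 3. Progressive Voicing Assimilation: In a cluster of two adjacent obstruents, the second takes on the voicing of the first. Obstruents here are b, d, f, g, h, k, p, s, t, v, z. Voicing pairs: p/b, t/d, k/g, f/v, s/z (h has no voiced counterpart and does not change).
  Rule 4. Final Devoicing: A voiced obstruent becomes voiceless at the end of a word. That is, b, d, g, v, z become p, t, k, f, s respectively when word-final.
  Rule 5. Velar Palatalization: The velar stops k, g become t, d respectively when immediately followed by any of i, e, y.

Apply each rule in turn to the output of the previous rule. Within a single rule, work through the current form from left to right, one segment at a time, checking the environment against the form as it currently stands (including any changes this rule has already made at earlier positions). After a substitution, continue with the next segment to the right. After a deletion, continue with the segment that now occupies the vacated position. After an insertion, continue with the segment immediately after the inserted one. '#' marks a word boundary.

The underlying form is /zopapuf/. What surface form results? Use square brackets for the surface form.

Rule 1 Intervocalic Voicing: [zopapuf] → [zobabuf]
Rule 2 Medial Vowel Deletion: [zobabuf] → [zobabf]
Rule 3 Progressive Voicing Assimilation: [zobabf] → [zobabv]
Rule 4 Final Devoicing: [zobabv] → [zobabf]
Rule 5 Velar Palatalization: no change — [zobabf]

[zobabf]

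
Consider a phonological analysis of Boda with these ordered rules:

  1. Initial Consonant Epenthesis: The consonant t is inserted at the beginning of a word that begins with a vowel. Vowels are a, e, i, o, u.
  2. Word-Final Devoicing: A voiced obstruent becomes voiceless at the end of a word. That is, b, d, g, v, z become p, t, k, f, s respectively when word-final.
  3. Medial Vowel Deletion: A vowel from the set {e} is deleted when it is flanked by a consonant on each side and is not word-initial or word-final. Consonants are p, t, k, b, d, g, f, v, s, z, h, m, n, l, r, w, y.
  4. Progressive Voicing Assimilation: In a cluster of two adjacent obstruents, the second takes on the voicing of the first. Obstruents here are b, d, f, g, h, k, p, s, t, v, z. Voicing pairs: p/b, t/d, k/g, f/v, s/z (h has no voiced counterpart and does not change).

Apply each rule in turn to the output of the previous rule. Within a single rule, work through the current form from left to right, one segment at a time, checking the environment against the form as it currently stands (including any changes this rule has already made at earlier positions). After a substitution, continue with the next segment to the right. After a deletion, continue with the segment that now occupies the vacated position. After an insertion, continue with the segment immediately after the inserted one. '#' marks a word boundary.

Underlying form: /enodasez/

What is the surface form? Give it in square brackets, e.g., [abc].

[tnodass]

1 Initial Consonant Epenthesis: [enodasez] → [tenodasez]
2 Word-Final Devoicing: [tenodasez] → [tenodases]
3 Medial Vowel Deletion: [tenodases] → [tnodass]
4 Progressive Voicing Assimilation: no change — [tnodass]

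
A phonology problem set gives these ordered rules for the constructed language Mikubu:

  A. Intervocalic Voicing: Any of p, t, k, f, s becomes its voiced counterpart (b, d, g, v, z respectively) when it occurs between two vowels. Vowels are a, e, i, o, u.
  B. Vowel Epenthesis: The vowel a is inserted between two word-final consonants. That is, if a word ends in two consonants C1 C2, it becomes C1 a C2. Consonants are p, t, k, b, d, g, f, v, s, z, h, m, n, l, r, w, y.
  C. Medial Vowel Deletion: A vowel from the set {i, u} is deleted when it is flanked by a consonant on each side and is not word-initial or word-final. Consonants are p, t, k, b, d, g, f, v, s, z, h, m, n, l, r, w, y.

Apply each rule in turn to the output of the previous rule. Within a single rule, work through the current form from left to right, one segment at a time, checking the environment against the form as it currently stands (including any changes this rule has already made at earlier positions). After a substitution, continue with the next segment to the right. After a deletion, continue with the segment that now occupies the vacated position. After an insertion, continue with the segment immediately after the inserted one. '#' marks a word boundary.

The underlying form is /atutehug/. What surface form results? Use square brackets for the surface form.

A Intervocalic Voicing: [atutehug] → [adudehug]
B Vowel Epenthesis: no change — [adudehug]
C Medial Vowel Deletion: [adudehug] → [addehg]

[addehg]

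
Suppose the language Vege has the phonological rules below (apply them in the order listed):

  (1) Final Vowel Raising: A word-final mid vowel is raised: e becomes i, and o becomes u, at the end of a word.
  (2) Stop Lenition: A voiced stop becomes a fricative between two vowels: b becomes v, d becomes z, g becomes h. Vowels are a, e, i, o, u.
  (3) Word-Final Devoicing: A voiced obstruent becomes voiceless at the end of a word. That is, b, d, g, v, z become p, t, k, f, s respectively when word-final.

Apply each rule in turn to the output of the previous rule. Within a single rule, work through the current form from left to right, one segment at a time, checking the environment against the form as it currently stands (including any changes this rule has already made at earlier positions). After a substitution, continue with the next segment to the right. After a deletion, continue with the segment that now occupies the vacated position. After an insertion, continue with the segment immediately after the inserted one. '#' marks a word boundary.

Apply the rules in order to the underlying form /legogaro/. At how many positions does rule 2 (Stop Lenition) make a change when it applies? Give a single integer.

2

(1) Final Vowel Raising: [legogaro] → [legogaru]
(2) Stop Lenition: [legogaru] → [lehoharu]
(3) Word-Final Devoicing: no change — [lehoharu]
Rule 2 changed 2 position(s).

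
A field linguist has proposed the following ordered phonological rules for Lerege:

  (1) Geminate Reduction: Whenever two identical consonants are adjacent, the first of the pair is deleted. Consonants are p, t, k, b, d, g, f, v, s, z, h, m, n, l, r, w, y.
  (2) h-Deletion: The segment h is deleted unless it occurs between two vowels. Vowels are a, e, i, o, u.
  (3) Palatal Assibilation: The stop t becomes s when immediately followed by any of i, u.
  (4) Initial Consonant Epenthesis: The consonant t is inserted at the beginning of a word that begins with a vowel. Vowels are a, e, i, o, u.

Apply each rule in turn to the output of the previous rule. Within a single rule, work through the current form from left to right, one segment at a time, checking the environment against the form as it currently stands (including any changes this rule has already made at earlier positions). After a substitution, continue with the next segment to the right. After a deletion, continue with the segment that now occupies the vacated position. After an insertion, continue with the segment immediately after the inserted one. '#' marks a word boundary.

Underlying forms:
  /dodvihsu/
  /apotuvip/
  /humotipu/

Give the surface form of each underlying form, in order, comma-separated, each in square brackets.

[dodvisu], [taposuvip], [tumosipu]

/dodvihsu/:
  (1) Geminate Reduction: no change — [dodvihsu]
  (2) h-Deletion: [dodvihsu] → [dodvisu]
  (3) Palatal Assibilation: no change — [dodvisu]
  (4) Initial Consonant Epenthesis: no change — [dodvisu]
/apotuvip/:
  (1) Geminate Reduction: no change — [apotuvip]
  (2) h-Deletion: no change — [apotuvip]
  (3) Palatal Assibilation: [apotuvip] → [aposuvip]
  (4) Initial Consonant Epenthesis: [aposuvip] → [taposuvip]
/humotipu/:
  (1) Geminate Reduction: no change — [humotipu]
  (2) h-Deletion: [humotipu] → [umotipu]
  (3) Palatal Assibilation: [umotipu] → [umosipu]
  (4) Initial Consonant Epenthesis: [umosipu] → [tumosipu]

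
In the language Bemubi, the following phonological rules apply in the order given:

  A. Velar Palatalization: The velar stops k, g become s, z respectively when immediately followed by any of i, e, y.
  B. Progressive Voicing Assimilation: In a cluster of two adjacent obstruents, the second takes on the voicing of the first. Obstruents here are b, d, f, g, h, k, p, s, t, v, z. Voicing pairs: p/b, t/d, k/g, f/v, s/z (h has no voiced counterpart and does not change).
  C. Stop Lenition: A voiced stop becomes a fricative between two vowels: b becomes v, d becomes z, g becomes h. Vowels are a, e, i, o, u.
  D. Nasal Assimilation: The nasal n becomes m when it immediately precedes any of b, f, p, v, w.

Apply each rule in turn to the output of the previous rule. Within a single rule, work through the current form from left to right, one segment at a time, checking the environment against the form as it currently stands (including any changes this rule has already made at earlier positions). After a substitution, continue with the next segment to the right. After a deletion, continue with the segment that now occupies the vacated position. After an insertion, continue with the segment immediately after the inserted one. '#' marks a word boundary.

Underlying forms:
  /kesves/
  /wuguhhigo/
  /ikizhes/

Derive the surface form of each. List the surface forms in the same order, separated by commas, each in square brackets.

[sesfes], [wuhuhhiho], [isizhes]

/kesves/:
  A Velar Palatalization: [kesves] → [sesves]
  B Progressive Voicing Assimilation: [sesves] → [sesfes]
  C Stop Lenition: no change — [sesfes]
  D Nasal Assimilation: no change — [sesfes]
/wuguhhigo/:
  A Velar Palatalization: no change — [wuguhhigo]
  B Progressive Voicing Assimilation: no change — [wuguhhigo]
  C Stop Lenition: [wuguhhigo] → [wuhuhhiho]
  D Nasal Assimilation: no change — [wuhuhhiho]
/ikizhes/:
  A Velar Palatalization: [ikizhes] → [isizhes]
  B Progressive Voicing Assimilation: no change — [isizhes]
  C Stop Lenition: no change — [isizhes]
  D Nasal Assimilation: no change — [isizhes]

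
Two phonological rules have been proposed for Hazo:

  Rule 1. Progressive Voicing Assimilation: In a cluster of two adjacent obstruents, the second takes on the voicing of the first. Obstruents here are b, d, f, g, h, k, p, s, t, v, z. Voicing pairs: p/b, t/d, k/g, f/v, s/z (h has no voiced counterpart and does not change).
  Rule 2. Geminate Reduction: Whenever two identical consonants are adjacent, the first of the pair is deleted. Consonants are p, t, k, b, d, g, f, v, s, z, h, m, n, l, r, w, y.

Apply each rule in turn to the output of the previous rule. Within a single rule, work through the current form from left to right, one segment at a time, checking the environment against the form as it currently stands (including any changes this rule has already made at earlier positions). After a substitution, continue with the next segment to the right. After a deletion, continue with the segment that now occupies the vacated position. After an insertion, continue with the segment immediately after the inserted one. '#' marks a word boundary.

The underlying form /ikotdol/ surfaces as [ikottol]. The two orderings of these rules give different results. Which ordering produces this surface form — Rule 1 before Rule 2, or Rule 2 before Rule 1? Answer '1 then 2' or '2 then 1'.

Order 1 then 2:
  1 Progressive Voicing Assimilation: [ikotdol] → [ikottol]
  2 Geminate Reduction: [ikottol] → [ikotol]
  result: [ikotol]
Order 2 then 1:
  2 Geminate Reduction: no change — [ikotdol]
  1 Progressive Voicing Assimilation: [ikotdol] → [ikottol]
  result: [ikottol]

2 then 1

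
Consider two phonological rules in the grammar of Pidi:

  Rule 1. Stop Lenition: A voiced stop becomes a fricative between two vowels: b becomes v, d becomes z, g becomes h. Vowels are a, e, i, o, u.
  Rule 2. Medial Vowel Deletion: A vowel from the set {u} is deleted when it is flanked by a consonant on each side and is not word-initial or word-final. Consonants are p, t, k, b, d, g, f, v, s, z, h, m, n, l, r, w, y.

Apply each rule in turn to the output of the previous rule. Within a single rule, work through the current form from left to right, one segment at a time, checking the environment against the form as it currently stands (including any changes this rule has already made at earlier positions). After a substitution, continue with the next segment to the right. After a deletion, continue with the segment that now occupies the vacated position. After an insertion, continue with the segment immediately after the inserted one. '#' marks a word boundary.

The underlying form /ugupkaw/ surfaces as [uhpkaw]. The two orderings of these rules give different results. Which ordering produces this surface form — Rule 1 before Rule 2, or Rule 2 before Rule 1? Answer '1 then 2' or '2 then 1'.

Order 1 then 2:
  1 Stop Lenition: [ugupkaw] → [uhupkaw]
  2 Medial Vowel Deletion: [uhupkaw] → [uhpkaw]
  result: [uhpkaw]
Order 2 then 1:
  2 Medial Vowel Deletion: [ugupkaw] → [ugpkaw]
  1 Stop Lenition: no change — [ugpkaw]
  result: [ugpkaw]

1 then 2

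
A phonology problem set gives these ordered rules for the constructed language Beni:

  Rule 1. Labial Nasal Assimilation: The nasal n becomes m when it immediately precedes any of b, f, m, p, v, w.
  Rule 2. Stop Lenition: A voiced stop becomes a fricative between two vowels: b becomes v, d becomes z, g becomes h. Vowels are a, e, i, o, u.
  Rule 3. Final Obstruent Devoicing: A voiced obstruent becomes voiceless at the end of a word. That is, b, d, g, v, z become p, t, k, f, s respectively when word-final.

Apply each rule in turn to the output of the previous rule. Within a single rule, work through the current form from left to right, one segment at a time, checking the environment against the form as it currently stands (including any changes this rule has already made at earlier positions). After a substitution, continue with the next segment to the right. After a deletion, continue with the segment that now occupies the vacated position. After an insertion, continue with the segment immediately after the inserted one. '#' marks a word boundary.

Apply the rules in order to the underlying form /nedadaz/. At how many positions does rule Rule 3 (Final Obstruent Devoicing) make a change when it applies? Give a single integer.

1

Rule 1 Labial Nasal Assimilation: no change — [nedadaz]
Rule 2 Stop Lenition: [nedadaz] → [nezazaz]
Rule 3 Final Obstruent Devoicing: [nezazaz] → [nezazas]
Rule Rule 3 changed 1 position(s).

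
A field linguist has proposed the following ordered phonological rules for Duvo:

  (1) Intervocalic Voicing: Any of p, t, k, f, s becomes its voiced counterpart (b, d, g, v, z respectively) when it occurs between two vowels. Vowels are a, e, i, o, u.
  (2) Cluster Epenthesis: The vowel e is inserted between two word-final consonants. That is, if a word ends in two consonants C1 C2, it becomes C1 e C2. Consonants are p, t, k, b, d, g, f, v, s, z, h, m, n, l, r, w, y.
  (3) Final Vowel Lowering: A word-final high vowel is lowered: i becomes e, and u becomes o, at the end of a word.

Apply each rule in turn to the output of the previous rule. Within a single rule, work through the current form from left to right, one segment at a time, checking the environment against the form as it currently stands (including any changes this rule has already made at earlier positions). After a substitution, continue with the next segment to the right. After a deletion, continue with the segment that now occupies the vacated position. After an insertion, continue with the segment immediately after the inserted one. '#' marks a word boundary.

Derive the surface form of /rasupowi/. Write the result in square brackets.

[razubowe]

(1) Intervocalic Voicing: [rasupowi] → [razubowi]
(2) Cluster Epenthesis: no change — [razubowi]
(3) Final Vowel Lowering: [razubowi] → [razubowe]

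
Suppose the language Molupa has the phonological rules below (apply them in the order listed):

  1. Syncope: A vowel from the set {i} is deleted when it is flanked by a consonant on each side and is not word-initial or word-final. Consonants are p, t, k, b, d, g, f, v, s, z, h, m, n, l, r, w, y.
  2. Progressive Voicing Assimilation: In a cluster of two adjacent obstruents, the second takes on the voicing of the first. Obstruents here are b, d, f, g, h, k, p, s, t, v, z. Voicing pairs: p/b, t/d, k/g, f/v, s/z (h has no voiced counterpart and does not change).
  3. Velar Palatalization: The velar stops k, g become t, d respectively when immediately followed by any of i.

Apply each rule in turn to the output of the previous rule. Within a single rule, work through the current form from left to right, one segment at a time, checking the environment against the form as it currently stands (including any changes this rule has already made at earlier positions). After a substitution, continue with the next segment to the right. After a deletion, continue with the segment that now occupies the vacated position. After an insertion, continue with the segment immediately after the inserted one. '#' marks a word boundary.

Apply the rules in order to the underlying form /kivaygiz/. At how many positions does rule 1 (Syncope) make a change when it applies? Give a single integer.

2

1 Syncope: [kivaygiz] → [kvaygz]
2 Progressive Voicing Assimilation: [kvaygz] → [kfaygz]
3 Velar Palatalization: no change — [kfaygz]
Rule 1 changed 2 position(s).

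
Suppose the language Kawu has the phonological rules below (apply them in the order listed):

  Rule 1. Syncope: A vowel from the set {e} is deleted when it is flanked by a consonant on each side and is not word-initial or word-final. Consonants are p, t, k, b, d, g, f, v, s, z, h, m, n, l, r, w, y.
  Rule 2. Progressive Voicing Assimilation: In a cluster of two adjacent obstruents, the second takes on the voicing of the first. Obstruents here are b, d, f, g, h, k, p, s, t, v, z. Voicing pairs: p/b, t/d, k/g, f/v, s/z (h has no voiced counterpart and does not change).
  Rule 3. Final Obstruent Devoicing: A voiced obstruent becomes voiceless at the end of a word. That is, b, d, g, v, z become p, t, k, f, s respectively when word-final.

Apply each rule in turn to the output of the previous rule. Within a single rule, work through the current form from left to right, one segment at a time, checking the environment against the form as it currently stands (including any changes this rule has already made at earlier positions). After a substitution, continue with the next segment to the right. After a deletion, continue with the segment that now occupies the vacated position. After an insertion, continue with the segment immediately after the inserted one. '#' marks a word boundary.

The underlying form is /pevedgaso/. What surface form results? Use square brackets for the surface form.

[pftkaso]

Rule 1 Syncope: [pevedgaso] → [pvdgaso]
Rule 2 Progressive Voicing Assimilation: [pvdgaso] → [pftkaso]
Rule 3 Final Obstruent Devoicing: no change — [pftkaso]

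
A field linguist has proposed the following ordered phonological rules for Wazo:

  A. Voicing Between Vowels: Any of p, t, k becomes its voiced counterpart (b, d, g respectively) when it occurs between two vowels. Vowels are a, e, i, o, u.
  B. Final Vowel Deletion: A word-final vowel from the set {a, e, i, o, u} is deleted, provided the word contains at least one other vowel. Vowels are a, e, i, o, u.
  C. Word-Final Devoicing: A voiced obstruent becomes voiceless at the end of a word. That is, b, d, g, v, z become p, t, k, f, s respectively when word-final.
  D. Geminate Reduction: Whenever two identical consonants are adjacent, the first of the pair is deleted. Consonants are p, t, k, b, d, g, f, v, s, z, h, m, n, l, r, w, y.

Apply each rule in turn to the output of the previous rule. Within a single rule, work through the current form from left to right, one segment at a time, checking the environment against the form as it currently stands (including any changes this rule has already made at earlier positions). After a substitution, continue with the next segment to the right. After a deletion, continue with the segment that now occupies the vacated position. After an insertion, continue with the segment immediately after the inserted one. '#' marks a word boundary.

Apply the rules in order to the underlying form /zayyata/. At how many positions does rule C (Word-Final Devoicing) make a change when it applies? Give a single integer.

1

A Voicing Between Vowels: [zayyata] → [zayyada]
B Final Vowel Deletion: [zayyada] → [zayyad]
C Word-Final Devoicing: [zayyad] → [zayyat]
D Geminate Reduction: [zayyat] → [zayat]
Rule C changed 1 position(s).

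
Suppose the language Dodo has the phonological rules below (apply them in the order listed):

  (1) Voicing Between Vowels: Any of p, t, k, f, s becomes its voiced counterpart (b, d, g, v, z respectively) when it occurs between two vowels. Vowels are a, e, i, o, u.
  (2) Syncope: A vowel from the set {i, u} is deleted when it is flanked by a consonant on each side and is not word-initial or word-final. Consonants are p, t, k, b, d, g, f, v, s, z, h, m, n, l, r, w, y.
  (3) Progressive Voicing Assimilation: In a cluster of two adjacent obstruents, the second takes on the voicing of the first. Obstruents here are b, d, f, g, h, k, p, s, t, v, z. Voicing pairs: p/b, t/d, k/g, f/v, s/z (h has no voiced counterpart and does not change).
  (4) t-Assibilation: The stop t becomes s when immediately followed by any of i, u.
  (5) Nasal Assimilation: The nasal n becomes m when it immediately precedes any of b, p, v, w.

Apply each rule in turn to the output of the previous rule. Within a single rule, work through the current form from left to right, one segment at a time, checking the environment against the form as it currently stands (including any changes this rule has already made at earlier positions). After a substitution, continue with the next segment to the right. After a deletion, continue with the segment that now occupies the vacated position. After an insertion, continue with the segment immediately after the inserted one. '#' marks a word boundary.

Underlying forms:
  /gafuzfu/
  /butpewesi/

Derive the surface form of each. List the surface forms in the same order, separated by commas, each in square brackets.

/gafuzfu/:
  (1) Voicing Between Vowels: [gafuzfu] → [gavuzfu]
  (2) Syncope: [gavuzfu] → [gavzfu]
  (3) Progressive Voicing Assimilation: [gavzfu] → [gavzvu]
  (4) t-Assibilation: no change — [gavzvu]
  (5) Nasal Assimilation: no change — [gavzvu]
/butpewesi/:
  (1) Voicing Between Vowels: [butpewesi] → [butpewezi]
  (2) Syncope: [butpewezi] → [btpewezi]
  (3) Progressive Voicing Assimilation: [btpewezi] → [bdbewezi]
  (4) t-Assibilation: no change — [bdbewezi]
  (5) Nasal Assimilation: no change — [bdbewezi]

[gavzvu], [bdbewezi]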